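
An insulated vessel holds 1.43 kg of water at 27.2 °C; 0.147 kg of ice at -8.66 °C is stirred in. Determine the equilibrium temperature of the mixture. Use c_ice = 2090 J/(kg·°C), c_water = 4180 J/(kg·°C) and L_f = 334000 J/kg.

T_f ≈ 16.8 °C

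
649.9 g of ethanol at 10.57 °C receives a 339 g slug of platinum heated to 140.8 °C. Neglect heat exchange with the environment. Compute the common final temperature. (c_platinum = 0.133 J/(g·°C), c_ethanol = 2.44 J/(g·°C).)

T_f ≈ 14.2 °C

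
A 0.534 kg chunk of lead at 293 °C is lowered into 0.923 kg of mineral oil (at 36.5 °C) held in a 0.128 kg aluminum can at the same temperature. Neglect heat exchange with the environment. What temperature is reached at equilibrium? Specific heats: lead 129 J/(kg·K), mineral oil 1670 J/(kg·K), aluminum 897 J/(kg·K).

T_f is the heat-capacity-weighted average of the initial temperatures:
T_f = (68.89×293 + 1541.4×36.5 + 114.82×36.5) / (68.89 + 1541.4 + 114.82)
    = 80636 / 1725.1 ≈ 46.74 °C

T_f ≈ 46.7 °C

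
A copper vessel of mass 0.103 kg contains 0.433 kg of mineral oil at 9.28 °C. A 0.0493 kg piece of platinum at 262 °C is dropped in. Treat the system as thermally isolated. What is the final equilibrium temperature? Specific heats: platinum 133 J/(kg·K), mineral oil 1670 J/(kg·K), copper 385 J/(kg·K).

T_f ≈ 11.4 °C

With ΣQ=0 the equilibrium temperature is the m·c-weighted mean:
T_f = (6.557*262 + 723.11*9.28 + 39.66*9.28) / (6.557 + 723.11 + 39.66)
    = 8796.4 / 769.32 ≈ 11.43 °C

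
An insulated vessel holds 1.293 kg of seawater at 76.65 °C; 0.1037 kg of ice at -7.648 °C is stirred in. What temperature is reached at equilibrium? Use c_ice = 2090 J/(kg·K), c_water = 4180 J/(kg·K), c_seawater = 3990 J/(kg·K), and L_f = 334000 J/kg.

Heat gained plus heat lost sum to zero:
ice -7.648→0 °C: 0.1037×2090×7.648 = 1657.6
  latent heat to melt: 0.1037×334000 = 34636
  warm the meltwater: 433.47 T
  seawater: 5159.1(T − 76.65)
5592.5 T = 395443 − 36293 = 359149
T ≈ 64.22 °C (positive, so assuming full melt was valid).

T_f ≈ 64.2 °C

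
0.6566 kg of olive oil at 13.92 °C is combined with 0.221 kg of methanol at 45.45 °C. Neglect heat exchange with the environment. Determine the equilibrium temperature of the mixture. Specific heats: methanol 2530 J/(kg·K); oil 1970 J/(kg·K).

T_f ≈ 23.4 °C

T_f = Σ m_i c_i T_i / Σ m_i c_i:
T_f = (559.13·45.45 + 1293.5·13.92) / (559.13 + 1293.5)
    = 43418 / 1852.6 ≈ 23.44 °C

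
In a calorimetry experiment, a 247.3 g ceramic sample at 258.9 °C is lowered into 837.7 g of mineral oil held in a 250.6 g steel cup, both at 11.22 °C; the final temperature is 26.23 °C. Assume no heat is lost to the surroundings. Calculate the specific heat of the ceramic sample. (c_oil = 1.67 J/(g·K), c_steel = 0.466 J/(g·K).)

Taking heat into each body as positive, Σ m c ΔT = 0:
247.3·c·(26.23 − 258.9) + 837.7·1.67·(26.23 − 11.22) + 250.6·0.466·(26.23 − 11.22) = 0
-57539 c = -22751
c = -22751/-57539 ≈ 0.3954 J/(g·K)

c ≈ 0.395 J/(g·K)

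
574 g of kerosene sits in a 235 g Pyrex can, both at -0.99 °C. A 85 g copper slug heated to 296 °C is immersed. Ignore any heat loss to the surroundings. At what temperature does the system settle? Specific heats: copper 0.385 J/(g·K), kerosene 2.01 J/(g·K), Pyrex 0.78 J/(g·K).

T_f ≈ 6.1 °C

Taking heat into each body as positive, Σ m c ΔT = 0:
85×0.385×(T − 296) + 574×2.01×(T − (-0.99)) + 235×0.78×(T − (-0.99)) = 0
(32.73 + 1153.7 + 183.3) T = 32.73×296 + 1153.7×(-0.99) + 183.3×(-0.99)
T ≈ 6.11 °C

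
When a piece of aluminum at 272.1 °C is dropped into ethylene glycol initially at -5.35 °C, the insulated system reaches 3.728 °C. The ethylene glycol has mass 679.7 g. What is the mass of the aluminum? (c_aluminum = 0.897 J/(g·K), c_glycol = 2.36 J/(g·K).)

m ≈ 60.5 g

Taking heat into each body as positive, Σ m c ΔT = 0:
m·0.897·(3.728 − 272.1) + 679.7·2.36·(3.728 − (-5.35)) = 0
-240.73 m = -14562
m = -14562/-240.73 ≈ 60.49 g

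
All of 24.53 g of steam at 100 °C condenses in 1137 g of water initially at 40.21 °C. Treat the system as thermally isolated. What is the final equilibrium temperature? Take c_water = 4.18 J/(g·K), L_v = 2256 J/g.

T_f ≈ 52.9 °C

Taking heat into each body as positive, Σ m c ΔT = 0:
steam→water at 100 °C releases m L_v = 24.53×2256 = 55340; condensate cools 100→T: 24.53×4.18×(T − 100) = 102.54(T − 100); original water: 4752.7(T − 40.21)
4855.2 T = 55340 + 10254 + 191104 = 256698
T ≈ 52.87 °C — below 100 °C, confirming all the steam condensed.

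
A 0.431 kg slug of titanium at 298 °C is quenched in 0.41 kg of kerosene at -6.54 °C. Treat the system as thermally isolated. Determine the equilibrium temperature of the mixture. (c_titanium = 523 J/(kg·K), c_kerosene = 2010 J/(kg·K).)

T_f ≈ 58.9 °C

Taking heat into each body as positive, Σ m c ΔT = 0:
0.431×523×(T − 298) + 0.41×2010×(T − (-6.54)) = 0
1049.5 T = 61783
T = 61783 / 1049.5 = 58.9 °C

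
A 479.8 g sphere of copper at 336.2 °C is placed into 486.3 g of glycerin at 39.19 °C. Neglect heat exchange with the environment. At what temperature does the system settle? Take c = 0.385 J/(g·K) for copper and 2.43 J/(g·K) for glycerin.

Heat gained plus heat lost sum to zero:
479.8·0.385·(T − 336.2) + 486.3·2.43·(T − 39.19) = 0
184.72(T − 336.2) + 1181.7(T − 39.19) = 0
(184.72 + 1181.7) T = 184.72·336.2 + 1181.7·39.19
T = 108415 / 1366.4 = 79.3 °C

T_f ≈ 79.3 °C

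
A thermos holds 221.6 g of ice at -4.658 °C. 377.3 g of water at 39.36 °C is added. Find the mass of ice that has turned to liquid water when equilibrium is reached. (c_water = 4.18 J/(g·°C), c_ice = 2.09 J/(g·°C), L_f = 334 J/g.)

Heat available from the water dropping to 0 °C: 377.3·4.18·39.36 = 62075 J.
Of that, 221.6·2.09·4.658 = 2157.3 J goes to bring the ice to 0 °C, leaving 59918 J.
Fully melting the ice requires m_ice L_f = 221.6·334 = 74014 J.
That's not enough to melt it all — equilibrium is at 0 °C with ice remaining.
m_melt = 59918 / L_f = 179.4 g.

m_melted ≈ 179 g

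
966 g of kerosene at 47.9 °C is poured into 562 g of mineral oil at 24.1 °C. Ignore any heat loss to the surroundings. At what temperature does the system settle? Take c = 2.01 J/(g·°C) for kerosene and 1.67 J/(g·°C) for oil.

T_f ≈ 40.1 °C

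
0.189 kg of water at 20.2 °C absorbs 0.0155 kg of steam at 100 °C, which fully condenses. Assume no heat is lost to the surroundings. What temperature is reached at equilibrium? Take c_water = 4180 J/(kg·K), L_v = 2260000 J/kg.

Conservation of energy gives ΣQ = 0:
latent heat released on condensation: 0.0155×2260000 = 35030; condensed water 100 °C→T: 64.79(T − 100); original water: 790.02(T − 20.2)
854.81 T = 35030 + 6479 + 15958 = 57467
T ≈ 67.23 °C — below 100 °C, confirming all the steam condensed.

T_f ≈ 67.2 °C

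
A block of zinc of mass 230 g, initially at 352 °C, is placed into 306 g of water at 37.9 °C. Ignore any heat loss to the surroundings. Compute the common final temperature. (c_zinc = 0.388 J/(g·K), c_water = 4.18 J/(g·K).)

T_f ≈ 58.4 °C

Heat gained plus heat lost sum to zero:
230·0.388·(T − 352) + 306·4.18·(T − 37.9) = 0
89.24(T − 352) + 1279.1(T − 37.9) = 0
(89.24 + 1279.1) T = 89.24·352 + 1279.1·37.9
T ≈ 58.39 °C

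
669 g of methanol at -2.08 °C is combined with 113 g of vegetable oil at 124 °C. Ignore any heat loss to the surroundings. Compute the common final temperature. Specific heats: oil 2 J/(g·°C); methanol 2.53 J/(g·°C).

T_f ≈ 12.8 °C

With ΣQ=0 the equilibrium temperature is the m·c-weighted mean:
T_f = (226·124 + 1692.6·(-2.08)) / (226 + 1692.6)
    = 24503 / 1918.6 ≈ 12.77 °C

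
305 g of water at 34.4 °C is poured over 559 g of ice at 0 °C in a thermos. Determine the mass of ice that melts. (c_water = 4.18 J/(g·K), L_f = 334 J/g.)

Cooling the water to 0 °C releases 305·4.18·34.4 = 43857 J.
To melt every bit of ice: 559·334 = 186706 J.
43857 J < 186706 J, so only part of the ice melts and the system sits at 0 °C.
m_melt = 43857 / L_f = 131.3 g.

m_melted ≈ 131 g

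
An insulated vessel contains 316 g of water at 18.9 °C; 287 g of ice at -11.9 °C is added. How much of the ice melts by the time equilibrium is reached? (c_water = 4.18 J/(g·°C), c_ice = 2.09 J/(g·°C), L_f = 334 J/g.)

m_melted ≈ 53.4 g

Heat available from the water dropping to 0 °C: 316×4.18×18.9 = 24965 J.
Of that, 287×2.09×11.9 = 7138 J goes to bring the ice to 0 °C, leaving 17827 J.
Fully melting the ice requires m_ice L_f = 287×334 = 95858 J.
Since 17827 < 95858 J, not all the ice melts; equilibrium is at 0 °C.
m_melt = 17827 / L_f = 53.37 g.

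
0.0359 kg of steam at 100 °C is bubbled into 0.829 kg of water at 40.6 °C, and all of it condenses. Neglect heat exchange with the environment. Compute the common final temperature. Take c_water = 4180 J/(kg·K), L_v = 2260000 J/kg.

Sum of m c ΔT and latent-heat terms is zero:
steam→water at 100 °C releases m L_v = 0.0359×2260000 = 81134
  condensate cools 100→T: 0.0359×4180×(T − 100) = 150.06(T − 100)
  original water: 3465.2(T − 40.6)
3615.3 T = 81134 + 15006 + 140688 = 236828
T ≈ 65.51 °C, under the boiling point, so the assumption holds.

T_f ≈ 65.5 °C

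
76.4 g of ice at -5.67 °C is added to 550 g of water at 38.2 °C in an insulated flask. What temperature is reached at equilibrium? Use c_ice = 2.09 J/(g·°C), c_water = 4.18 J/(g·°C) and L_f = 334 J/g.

T_f ≈ 23.4 °C

Setting the total heat transfer to zero:
ice -5.67→0 °C: 76.4·2.09·5.67 = 905.36
  latent heat to melt: 76.4·334 = 25518
  meltwater 0→T: 76.4·4.18·T = 319.35 T
  water: 2299(T − 38.2)
2618.4 T = 87822 − 26423 = 61399
T ≈ 23.45 °C. Since T > 0 °C, the all-ice-melts assumption holds.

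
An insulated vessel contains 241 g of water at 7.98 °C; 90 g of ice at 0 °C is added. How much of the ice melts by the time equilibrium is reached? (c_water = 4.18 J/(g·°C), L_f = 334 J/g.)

m_melted ≈ 24.1 g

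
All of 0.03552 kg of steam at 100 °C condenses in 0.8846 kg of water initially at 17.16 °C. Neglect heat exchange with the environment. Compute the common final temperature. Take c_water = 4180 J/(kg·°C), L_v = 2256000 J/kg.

Energy balance with sensible and latent terms:
condense steam: −0.03552×2256000 = −80133; condensate cools 100→T: 0.03552×4180×(T − 100) = 148.47(T − 100); water warms: 0.8846×4180×(T − 17.16) = 3697.6(T − 17.16)
3846.1 T = 80133 + 14847 + 63451 = 158432
T ≈ 41.19 °C (< 100 °C, so full condensation is consistent).

T_f ≈ 41.2 °C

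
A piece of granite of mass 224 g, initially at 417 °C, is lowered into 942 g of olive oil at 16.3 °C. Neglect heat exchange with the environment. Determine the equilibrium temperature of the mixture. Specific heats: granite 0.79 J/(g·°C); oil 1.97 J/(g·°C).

T_f ≈ 51.2 °C

Net heat exchanged in the isolated system is zero:
224*0.79*(T − 417) + 942*1.97*(T − 16.3) = 0
176.96(T − 417) + 1855.7(T − 16.3) = 0
2032.7 T = 104041
T = 104041 / 2032.7 = 51.2 °C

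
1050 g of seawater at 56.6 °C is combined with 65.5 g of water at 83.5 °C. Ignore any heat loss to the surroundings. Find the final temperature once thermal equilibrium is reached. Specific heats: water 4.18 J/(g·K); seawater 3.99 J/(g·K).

T_f ≈ 58.3 °C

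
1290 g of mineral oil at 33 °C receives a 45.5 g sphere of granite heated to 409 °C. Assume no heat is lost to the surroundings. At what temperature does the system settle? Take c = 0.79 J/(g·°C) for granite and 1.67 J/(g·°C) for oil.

T_f = Σ m_i c_i T_i / Σ m_i c_i:
T_f = (35.95*409 + 2154.3*33) / (35.95 + 2154.3)
    = 85793 / 2190.2 ≈ 39.17 °C

T_f ≈ 39.2 °C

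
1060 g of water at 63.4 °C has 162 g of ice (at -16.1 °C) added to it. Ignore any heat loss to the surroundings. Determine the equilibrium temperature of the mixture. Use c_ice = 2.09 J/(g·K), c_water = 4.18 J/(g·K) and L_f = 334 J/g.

Net heat exchanged in the isolated system is zero:
ice -16.1→0 °C: 162·2.09·16.1 = 5451.1
  melt ice: 162·334 = 54108
  meltwater 0→T: 162·4.18·T = 677.16 T
  water: 4430.8(T − 63.4)
5108 T = 280913 − 59559 = 221354
T ≈ 43.34 °C (positive, so assuming full melt was valid).

T_f ≈ 43.3 °C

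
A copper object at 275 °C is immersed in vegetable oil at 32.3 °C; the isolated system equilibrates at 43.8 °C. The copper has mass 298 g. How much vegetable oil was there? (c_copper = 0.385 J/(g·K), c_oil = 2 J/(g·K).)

m ≈ 1150 g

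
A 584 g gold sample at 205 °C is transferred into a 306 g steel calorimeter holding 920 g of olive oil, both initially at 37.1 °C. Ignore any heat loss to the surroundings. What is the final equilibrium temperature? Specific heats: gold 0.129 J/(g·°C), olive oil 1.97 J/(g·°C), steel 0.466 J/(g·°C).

With ΣQ=0 the equilibrium temperature is the m·c-weighted mean:
T_f = (75.34*205 + 1812.4*37.1 + 142.6*37.1) / (75.34 + 1812.4 + 142.6)
    = 87974 / 2030.3 ≈ 43.33 °C

T_f ≈ 43.3 °C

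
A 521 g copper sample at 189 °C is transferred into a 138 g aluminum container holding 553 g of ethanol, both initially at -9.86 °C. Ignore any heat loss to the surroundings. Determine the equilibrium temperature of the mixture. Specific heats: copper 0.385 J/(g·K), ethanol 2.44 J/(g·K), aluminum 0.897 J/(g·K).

T_f ≈ 14.0 °C

T_f = Σ m_i c_i T_i / Σ m_i c_i:
T_f = (200.59·189 + 1349.3·(-9.86) + 123.79·(-9.86)) / (200.59 + 1349.3 + 123.79)
    = 23386 / 1673.7 ≈ 13.97 °C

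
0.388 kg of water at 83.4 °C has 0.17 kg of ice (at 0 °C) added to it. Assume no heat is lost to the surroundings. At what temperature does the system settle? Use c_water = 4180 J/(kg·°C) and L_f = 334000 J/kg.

Setting the total heat transfer to zero:
melt ice: 0.17×334000 = 56780
  meltwater 0→T: 0.17×4180×T = 710.6 T
  water: 1621.8(T − 83.4)
2332.4 T = 135261 − 56780 = 78481
T ≈ 33.65 °C (positive, so assuming full melt was valid).

T_f ≈ 33.6 °C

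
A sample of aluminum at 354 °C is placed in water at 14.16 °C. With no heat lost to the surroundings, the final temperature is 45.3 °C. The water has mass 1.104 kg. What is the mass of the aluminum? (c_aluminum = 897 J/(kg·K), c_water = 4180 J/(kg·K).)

|Q_aluminum| = |Q_water|:
m×897×(354 − 45.3) = 1.104×4180×(45.3 − 14.16)
276904 m = 143702  ⇒  m ≈ 0.519 kg

m ≈ 0.519 kg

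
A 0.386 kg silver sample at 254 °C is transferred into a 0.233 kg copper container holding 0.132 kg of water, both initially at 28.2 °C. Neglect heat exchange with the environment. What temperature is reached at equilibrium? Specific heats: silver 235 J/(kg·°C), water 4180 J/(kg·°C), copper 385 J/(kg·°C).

T_f ≈ 56.2 °C

Conservation of energy gives ΣQ = 0:
0.386·235·(T − 254) + 0.132·4180·(T − 28.2) + 0.233·385·(T − 28.2) = 0
(90.71 + 551.76 + 89.7) T = 90.71·254 + 551.76·28.2 + 89.7·28.2
T = 41130/732.17 ≈ 56.17 °C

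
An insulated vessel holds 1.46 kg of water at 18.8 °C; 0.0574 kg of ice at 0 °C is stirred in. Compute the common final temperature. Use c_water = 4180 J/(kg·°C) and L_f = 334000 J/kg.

T_f ≈ 15.1 °C

Taking heat into each body as positive, Σ m c ΔT = 0:
fusion: m_ice L_f = 0.0574×334000 = 19172; meltwater 0→T: 0.0574×4180×T = 239.93 T; water cools: 1.46×4180×(T − 18.8) = 6102.8(T − 18.8)
6342.7 T = 114733 − 19172 = 95561
T ≈ 15.07 °C. Since T > 0 °C, the all-ice-melts assumption holds.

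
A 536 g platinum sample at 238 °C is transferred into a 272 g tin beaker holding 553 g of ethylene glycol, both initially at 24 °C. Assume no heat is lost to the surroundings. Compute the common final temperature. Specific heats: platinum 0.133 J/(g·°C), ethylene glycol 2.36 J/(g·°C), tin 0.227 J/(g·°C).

T_f ≈ 34.6 °C

T_f is the heat-capacity-weighted average of the initial temperatures:
T_f = (71.29·238 + 1305.1·24 + 61.74·24) / (71.29 + 1305.1 + 61.74)
    = 49770 / 1438.1 ≈ 34.61 °C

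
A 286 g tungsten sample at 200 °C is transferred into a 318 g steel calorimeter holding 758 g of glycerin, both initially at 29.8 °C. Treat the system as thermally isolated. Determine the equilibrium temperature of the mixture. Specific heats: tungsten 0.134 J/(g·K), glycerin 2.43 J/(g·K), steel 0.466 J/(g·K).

Setting the total heat transfer to zero:
286·0.134·(T − 200) + 758·2.43·(T − 29.8) + 318·0.466·(T − 29.8) = 0
2028.5 T = 66971
T = 66971/2028.5 ≈ 33.02 °C

T_f ≈ 33.0 °C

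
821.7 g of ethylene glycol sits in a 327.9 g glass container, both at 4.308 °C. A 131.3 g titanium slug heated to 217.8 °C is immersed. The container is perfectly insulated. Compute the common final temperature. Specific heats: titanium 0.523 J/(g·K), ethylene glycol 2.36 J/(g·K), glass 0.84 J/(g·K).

Net heat exchanged in the isolated system is zero:
131.3*0.523*(T − 217.8) + 821.7*2.36*(T − 4.308) + 327.9*0.84*(T − 4.308) = 0
68.67(T − 217.8) + 1939.2(T − 4.308) + 275.44(T − 4.308) = 0
2283.3 T = 24497
T ≈ 10.73 °C

T_f ≈ 10.7 °C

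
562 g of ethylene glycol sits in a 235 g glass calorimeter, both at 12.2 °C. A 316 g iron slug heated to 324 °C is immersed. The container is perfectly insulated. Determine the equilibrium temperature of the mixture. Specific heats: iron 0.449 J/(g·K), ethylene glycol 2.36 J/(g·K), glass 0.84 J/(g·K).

Conservation of energy gives ΣQ = 0:
316*0.449*(T − 324) + 562*2.36*(T − 12.2) + 235*0.84*(T − 12.2) = 0
141.88(T − 324) + 1326.3(T − 12.2) + 197.4(T − 12.2) = 0
1665.6 T = 64560
T = 64560/1665.6 ≈ 38.76 °C

T_f ≈ 38.8 °C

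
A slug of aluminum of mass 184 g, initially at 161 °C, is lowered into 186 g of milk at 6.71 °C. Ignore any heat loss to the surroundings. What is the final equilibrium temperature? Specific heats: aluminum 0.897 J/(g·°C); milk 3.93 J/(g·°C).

T_f ≈ 35.1 °C

Conservation of energy gives ΣQ = 0:
184·0.897·(T − 161) + 186·3.93·(T − 6.71) = 0
896.03 T = 31478
T = 31478 / 896.03 = 35.1 °C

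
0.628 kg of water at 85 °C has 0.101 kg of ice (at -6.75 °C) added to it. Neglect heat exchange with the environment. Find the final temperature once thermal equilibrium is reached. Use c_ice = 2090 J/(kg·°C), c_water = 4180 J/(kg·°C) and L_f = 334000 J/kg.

T_f ≈ 61.7 °C

Heat gained plus heat lost sum to zero:
ice -6.75→0 °C: 0.101×2090×6.75 = 1424.9
  fusion: m_ice L_f = 0.101×334000 = 33734
  meltwater 0→T: 0.101×4180×T = 422.18 T
  water cools: 0.628×4180×(T − 85) = 2625(T − 85)
3047.2 T = 223128 − 35159 = 187970
T ≈ 61.69 °C (positive, so assuming full melt was valid).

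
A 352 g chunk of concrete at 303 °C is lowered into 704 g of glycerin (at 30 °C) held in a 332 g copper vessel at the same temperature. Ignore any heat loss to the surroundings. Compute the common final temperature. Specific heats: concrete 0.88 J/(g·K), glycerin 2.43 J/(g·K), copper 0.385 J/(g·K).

Conservation of energy gives ΣQ = 0:
352×0.88×(T − 303) + 704×2.43×(T − 30) + 332×0.385×(T − 30) = 0
309.76(T − 303) + 1710.7(T − 30) + 127.82(T − 30) = 0
2148.3 T = 149013
T ≈ 69.36 °C

T_f ≈ 69.4 °C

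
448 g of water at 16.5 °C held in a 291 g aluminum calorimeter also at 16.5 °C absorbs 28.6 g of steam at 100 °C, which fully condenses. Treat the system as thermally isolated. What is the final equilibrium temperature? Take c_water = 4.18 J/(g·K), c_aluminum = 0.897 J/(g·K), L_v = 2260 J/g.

T_f ≈ 49.6 °C

Heat gained plus heat lost sum to zero:
condense steam: −28.6·2260 = −64636; condensed water 100 °C→T: 119.55(T − 100); original water: 1872.6(T − 16.5); aluminum cup: 291·0.897·(T − 16.5) = 261.03(T − 16.5)
2253.2 T = 64636 + 11955 + 35206 = 111796
T ≈ 49.62 °C (< 100 °C, so full condensation is consistent).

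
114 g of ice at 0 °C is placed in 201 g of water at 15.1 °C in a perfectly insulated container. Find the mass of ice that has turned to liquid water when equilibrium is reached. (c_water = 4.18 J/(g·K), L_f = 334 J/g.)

m_melted ≈ 38 g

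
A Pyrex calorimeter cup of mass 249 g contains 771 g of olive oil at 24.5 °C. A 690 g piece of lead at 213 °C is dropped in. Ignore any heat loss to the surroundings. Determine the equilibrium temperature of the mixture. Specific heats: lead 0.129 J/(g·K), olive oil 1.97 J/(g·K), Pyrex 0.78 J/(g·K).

Setting the total heat transfer to zero:
690×0.129×(T − 213) + 771×1.97×(T − 24.5) + 249×0.78×(T − 24.5) = 0
89.01(T − 213) + 1518.9(T − 24.5) + 194.22(T − 24.5) = 0
1802.1 T = 60930
T = 60930/1802.1 ≈ 33.81 °C

T_f ≈ 33.8 °C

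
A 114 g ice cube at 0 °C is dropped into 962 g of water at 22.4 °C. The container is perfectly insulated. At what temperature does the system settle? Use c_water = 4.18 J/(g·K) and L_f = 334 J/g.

Conservation of energy gives ΣQ = 0:
melt ice: 114·334 = 38076; meltwater 0→T: 114·4.18·T = 476.52 T; water: 4021.2(T − 22.4)
4497.7 T = 90074 − 38076 = 51998
T ≈ 11.56 °C (positive, so assuming full melt was valid).

T_f ≈ 11.6 °C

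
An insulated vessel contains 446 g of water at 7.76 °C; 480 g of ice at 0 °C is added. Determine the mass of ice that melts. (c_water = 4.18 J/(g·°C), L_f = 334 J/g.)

m_melted ≈ 43.3 g

Heat available from the water dropping to 0 °C: 446·4.18·7.76 = 14467 J.
To melt every bit of ice: 480·334 = 160320 J.
That's not enough to melt it all — equilibrium is at 0 °C with ice remaining.
m_melted·334 = 14467  ⇒  m_melted ≈ 43.31 g.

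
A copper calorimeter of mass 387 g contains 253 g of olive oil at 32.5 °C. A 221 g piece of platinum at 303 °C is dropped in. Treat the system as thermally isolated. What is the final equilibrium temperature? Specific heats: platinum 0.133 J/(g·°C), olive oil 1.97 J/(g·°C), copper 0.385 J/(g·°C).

Net heat exchanged in the isolated system is zero:
221*0.133*(T − 303) + 253*1.97*(T − 32.5) + 387*0.385*(T − 32.5) = 0
29.39(T − 303) + 498.41(T − 32.5) + 149(T − 32.5) = 0
(29.39 + 498.41 + 149) T = 29.39*303 + 498.41*32.5 + 149*32.5
T = 29947/676.8 ≈ 44.25 °C

T_f ≈ 44.2 °C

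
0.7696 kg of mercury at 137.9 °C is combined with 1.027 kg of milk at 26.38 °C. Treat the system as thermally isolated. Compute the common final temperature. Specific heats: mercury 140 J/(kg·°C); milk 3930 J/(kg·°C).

|Q_mercury| = |Q_milk|:
0.7696·140·(137.9 − T) = 1.027·3930·(T − 26.38)
107.74(137.9 − T) = 4036.1(T − 26.38)
4143.9 T = 121330  ⇒  T ≈ 29.28 °C

T_f ≈ 29.3 °C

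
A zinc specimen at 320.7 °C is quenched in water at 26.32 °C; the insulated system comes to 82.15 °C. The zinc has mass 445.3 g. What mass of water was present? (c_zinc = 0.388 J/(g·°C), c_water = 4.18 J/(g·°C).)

m ≈ 177 g

Setting the total heat transfer to zero:
445.3×0.388×(82.15 − 320.7) + m×4.18×(82.15 − 26.32) = 0
233.37 m = 41216
m = 41216/233.37 ≈ 176.6 g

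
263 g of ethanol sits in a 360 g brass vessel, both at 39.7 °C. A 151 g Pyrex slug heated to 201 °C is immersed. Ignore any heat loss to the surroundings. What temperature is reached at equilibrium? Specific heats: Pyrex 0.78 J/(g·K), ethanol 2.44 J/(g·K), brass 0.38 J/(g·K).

T_f is the heat-capacity-weighted average of the initial temperatures:
T_f = (117.78*201 + 641.72*39.7 + 136.8*39.7) / (117.78 + 641.72 + 136.8)
    = 54581 / 896.3 ≈ 60.90 °C

T_f ≈ 60.9 °C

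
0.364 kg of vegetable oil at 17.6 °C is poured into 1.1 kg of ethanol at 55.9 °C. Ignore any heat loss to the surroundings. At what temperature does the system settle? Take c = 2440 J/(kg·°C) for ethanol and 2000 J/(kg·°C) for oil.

T_f ≈ 47.7 °C

|Q_ethanol| = |Q_oil|:
1.1*2440*(55.9 − T) = 0.364*2000*(T − 17.6)
2684(55.9 − T) = 728(T − 17.6)
3412 T = 162848  ⇒  T ≈ 47.73 °C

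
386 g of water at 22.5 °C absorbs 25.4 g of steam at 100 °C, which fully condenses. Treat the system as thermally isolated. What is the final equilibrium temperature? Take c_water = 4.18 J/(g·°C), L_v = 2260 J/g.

T_f ≈ 60.7 °C

Heat gained plus heat lost sum to zero:
steam→water at 100 °C releases m L_v = 25.4×2260 = 57404
  condensate cools 100→T: 25.4×4.18×(T − 100) = 106.17(T − 100)
  original water: 1613.5(T − 22.5)
1719.7 T = 57404 + 10617 + 36303 = 104324
T ≈ 60.67 °C, under the boiling point, so the assumption holds.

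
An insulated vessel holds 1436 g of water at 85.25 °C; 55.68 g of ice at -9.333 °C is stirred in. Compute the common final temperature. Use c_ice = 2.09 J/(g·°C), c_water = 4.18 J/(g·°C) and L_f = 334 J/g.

Setting the total heat transfer to zero:
warm ice to 0 °C: 55.68·2.09·(0 − (-9.333)) = 1086.1
  fusion: m_ice L_f = 55.68·334 = 18597
  warm the meltwater: 232.74 T
  water: 6002.5(T − 85.25)
6235.2 T = 511711 − 19683 = 492028
T ≈ 78.91 °C — above 0 °C, consistent with complete melting.

T_f ≈ 78.9 °C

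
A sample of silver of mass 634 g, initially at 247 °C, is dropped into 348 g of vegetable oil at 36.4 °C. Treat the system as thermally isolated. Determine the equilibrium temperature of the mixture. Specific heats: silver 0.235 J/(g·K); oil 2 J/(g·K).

T_f ≈ 73.5 °C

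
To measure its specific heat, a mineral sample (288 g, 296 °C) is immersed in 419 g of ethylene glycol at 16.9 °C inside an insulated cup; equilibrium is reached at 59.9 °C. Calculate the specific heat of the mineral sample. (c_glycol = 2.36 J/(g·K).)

Heat lost by the mineral sample = heat gained by the glycol:
288·c·(296 − 59.9) = 419·2.36·(59.9 − 16.9)
67997 c = 42520  ⇒  c ≈ 0.6253 J/(g·K)

c ≈ 0.625 J/(g·K)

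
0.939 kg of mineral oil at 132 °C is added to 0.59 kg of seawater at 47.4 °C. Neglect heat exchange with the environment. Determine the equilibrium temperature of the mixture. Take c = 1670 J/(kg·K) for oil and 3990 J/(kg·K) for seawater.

Net heat exchanged in the isolated system is zero:
0.939·1670·(T − 132) + 0.59·3990·(T − 47.4) = 0
1568.1(T − 132) + 2354.1(T − 47.4) = 0
(1568.1 + 2354.1) T = 1568.1·132 + 2354.1·47.4
T ≈ 81.22 °C

T_f ≈ 81.2 °C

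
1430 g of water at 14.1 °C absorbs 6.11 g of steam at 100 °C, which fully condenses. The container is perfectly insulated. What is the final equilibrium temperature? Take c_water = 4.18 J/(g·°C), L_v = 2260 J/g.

Taking heat into each body as positive, Σ m c ΔT = 0:
steam→water at 100 °C releases m L_v = 6.11·2260 = 13809
  condensed water 100 °C→T: 25.54(T − 100)
  original water: 5977.4(T − 14.1)
6002.9 T = 13809 + 2554 + 84281 = 100644
T ≈ 16.77 °C — below 100 °C, confirming all the steam condensed.

T_f ≈ 16.8 °C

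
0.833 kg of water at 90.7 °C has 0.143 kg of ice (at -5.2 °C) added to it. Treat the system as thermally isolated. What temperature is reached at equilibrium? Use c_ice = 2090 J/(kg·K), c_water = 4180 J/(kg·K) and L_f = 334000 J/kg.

T_f ≈ 65.3 °C

Taking heat into each body as positive, Σ m c ΔT = 0:
warm ice to 0 °C: 0.143×2090×(0 − (-5.2)) = 1554.1
  fusion: m_ice L_f = 0.143×334000 = 47762
  meltwater 0→T: 0.143×4180×T = 597.74 T
  water: 3481.9(T − 90.7)
4079.7 T = 315812 − 49316 = 266496
T ≈ 65.32 °C — above 0 °C, consistent with complete melting.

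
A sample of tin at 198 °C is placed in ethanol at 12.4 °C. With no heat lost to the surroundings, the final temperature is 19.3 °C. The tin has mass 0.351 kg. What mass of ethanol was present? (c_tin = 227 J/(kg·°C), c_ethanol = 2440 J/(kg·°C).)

Setting the total heat transfer to zero:
0.351×227×(19.3 − 198) + m×2440×(19.3 − 12.4) = 0
16836 m = 14238
m = 14238/16836 ≈ 0.8457 kg

m ≈ 0.846 kg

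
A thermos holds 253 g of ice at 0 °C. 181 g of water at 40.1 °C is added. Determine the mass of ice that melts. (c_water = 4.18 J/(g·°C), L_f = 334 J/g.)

m_melted ≈ 90.8 g

Water can give up m c ΔT = 181·4.18·40.1 = 30339 J before reaching 0 °C.
Melting all 253 g of ice would need 253·334 = 84502 J.
30339 J < 84502 J, so only part of the ice melts and the system sits at 0 °C.
Mass melted = 30339/334 ≈ 90.83 g.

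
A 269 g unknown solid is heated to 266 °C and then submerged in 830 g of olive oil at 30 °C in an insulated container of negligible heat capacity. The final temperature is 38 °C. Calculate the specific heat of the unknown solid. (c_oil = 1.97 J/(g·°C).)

Setting the total heat transfer to zero:
269·c·(38 − 266) + 830·1.97·(38 − 30) = 0
-61332 c = -13081
c = -13081/-61332 ≈ 0.2133 J/(g·°C)

c ≈ 0.213 J/(g·°C)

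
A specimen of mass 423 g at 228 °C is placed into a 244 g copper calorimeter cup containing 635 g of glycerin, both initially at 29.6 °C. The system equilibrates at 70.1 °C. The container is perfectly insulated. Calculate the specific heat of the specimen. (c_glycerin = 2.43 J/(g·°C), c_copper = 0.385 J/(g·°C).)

c ≈ 0.993 J/(g·°C)

Energy conservation, ΣQ = 0:
423·c·(70.1 − 228) + 635·2.43·(70.1 − 29.6) + 244·0.385·(70.1 − 29.6) = 0
-66792 c = -66298
c = -66298/-66792 ≈ 0.9926 J/(g·°C)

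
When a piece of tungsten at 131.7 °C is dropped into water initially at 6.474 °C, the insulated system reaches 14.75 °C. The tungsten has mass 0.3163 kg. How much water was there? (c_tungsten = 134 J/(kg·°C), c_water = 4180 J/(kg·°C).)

Conservation of energy gives ΣQ = 0:
0.3163·134·(14.75 − 131.7) + m·4180·(14.75 − 6.474) = 0
34594 m = 4956.8
m = 4956.8/34594 ≈ 0.1433 kg

m ≈ 0.143 kg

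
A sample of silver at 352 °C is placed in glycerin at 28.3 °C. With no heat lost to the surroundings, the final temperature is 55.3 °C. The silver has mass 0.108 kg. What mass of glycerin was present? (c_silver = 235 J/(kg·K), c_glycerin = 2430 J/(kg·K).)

m ≈ 0.115 kg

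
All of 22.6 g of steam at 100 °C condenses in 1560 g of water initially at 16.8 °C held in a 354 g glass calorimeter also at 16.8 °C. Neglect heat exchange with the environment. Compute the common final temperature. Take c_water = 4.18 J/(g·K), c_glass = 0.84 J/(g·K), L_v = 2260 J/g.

T_f ≈ 25.3 °C

Net heat exchanged in the isolated system is zero:
latent heat released on condensation: 22.6·2260 = 51076
  condensed water 100 °C→T: 94.47(T − 100)
  original water: 6520.8(T − 16.8)
  glass cup: 354·0.84·(T − 16.8) = 297.36(T − 16.8)
6912.6 T = 51076 + 9446.8 + 114545 = 175068
T ≈ 25.33 °C — below 100 °C, confirming all the steam condensed.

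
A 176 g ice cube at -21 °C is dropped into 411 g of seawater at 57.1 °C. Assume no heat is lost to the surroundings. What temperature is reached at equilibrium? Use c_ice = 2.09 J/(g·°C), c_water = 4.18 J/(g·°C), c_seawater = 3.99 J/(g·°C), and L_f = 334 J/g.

T_f ≈ 11.4 °C

Conservation of energy gives ΣQ = 0:
ice -21→0 °C: 176×2.09×21 = 7724.6; latent heat to melt: 176×334 = 58784; meltwater 0→T: 176×4.18×T = 735.68 T; seawater: 1639.9(T − 57.1)
2375.6 T = 93638 − 66509 = 27129
T ≈ 11.42 °C (positive, so assuming full melt was valid).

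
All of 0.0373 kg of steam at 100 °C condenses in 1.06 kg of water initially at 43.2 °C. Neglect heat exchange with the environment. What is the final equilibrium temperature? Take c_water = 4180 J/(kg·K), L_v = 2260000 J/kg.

Energy balance with sensible and latent terms:
condense steam: −0.0373·2260000 = −84298; condensate cools 100→T: 0.0373·4180·(T − 100) = 155.91(T − 100); original water: 4430.8(T − 43.2)
4586.7 T = 84298 + 15591 + 191411 = 291300
T ≈ 63.51 °C, under the boiling point, so the assumption holds.

T_f ≈ 63.5 °C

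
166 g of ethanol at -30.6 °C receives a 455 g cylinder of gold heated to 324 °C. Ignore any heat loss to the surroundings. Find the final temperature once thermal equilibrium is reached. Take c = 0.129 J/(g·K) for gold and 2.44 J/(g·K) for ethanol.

T_f ≈ 14.3 °C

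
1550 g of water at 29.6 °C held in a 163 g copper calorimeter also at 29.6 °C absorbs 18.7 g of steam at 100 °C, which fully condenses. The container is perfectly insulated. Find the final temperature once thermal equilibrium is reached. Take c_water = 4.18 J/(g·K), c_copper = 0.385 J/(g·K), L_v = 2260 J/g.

Energy balance with sensible and latent terms:
latent heat released on condensation: 18.7·2260 = 42262
  condensate cools 100→T: 18.7·4.18·(T − 100) = 78.17(T − 100)
  original water: 6479(T − 29.6)
  cup: 62.76(T − 29.6)
6619.9 T = 42262 + 7816.6 + 193636 = 243715
T ≈ 36.82 °C (< 100 °C, so full condensation is consistent).

T_f ≈ 36.8 °C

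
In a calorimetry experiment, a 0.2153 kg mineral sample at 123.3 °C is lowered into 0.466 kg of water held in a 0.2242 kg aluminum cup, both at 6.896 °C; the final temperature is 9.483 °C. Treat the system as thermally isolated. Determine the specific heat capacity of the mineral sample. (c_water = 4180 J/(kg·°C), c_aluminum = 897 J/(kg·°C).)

Taking heat into each body as positive, Σ m c ΔT = 0:
0.2153×c×(9.483 − 123.3) + 0.466×4180×(9.483 − 6.896) + 0.2242×897×(9.483 − 6.896) = 0
-24.5 c = -5559.4
c = -5559.4/-24.5 ≈ 226.9 J/(kg·°C)

c ≈ 227 J/(kg·°C)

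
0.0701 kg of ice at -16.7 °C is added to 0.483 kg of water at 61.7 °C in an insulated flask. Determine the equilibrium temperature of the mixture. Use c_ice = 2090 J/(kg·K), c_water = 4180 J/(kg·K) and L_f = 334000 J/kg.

T_f ≈ 42.7 °C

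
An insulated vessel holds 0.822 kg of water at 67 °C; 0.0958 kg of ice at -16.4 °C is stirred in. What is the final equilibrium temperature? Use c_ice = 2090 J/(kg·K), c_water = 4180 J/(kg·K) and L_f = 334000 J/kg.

T_f ≈ 50.8 °C

Let T be the final temperature. ΣQ_i = 0:
ice -16.4→0 °C: 0.0958·2090·16.4 = 3283.6
  fusion: m_ice L_f = 0.0958·334000 = 31997
  meltwater 0→T: 0.0958·4180·T = 400.44 T
  water cools: 0.822·4180·(T − 67) = 3436(T − 67)
3836.4 T = 230209 − 35281 = 194928
T ≈ 50.81 °C (positive, so assuming full melt was valid).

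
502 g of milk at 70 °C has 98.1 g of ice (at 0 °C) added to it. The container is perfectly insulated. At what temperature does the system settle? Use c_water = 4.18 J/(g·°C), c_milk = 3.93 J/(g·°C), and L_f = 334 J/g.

Energy conservation, ΣQ = 0:
latent heat to melt: 98.1·334 = 32765; warm the meltwater: 410.06 T; milk: 1972.9(T − 70)
2382.9 T = 138100 − 32765 = 105335
T ≈ 44.20 °C — above 0 °C, consistent with complete melting.

T_f ≈ 44.2 °C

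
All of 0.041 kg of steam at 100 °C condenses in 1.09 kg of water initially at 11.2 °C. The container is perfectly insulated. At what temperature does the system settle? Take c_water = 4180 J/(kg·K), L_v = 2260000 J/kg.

Sum of m c ΔT and latent-heat terms is zero:
latent heat released on condensation: 0.041×2260000 = 92660
  condensed water 100 °C→T: 171.38(T − 100)
  original water: 4556.2(T − 11.2)
4727.6 T = 92660 + 17138 + 51029 = 160827
T ≈ 34.02 °C — below 100 °C, confirming all the steam condensed.

T_f ≈ 34.0 °C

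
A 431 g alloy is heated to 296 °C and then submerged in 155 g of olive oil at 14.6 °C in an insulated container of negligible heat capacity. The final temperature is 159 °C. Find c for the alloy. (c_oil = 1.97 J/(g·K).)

c ≈ 0.747 J/(g·K)

Heat lost by the alloy = heat gained by the oil:
431·c·(296 − 159) = 155·1.97·(159 − 14.6)
59047 c = 44093  ⇒  c ≈ 0.7467 J/(g·K)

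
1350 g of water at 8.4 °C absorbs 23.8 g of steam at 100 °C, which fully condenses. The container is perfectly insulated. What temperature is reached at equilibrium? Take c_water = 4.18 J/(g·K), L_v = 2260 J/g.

T_f ≈ 19.4 °C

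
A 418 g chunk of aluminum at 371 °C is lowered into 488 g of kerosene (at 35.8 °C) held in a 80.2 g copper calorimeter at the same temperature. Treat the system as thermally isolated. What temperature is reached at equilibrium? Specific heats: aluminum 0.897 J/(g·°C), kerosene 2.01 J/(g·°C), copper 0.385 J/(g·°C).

T_f ≈ 126.4 °C

Heat gained plus heat lost sum to zero:
418×0.897×(T − 371) + 488×2.01×(T − 35.8) + 80.2×0.385×(T − 35.8) = 0
(374.95 + 980.88 + 30.88) T = 374.95×371 + 980.88×35.8 + 30.88×35.8
T = 175326 / 1386.7 = 126 °C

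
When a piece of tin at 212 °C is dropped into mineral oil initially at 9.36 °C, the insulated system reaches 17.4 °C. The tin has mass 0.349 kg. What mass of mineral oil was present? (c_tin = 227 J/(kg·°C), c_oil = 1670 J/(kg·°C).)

|Q_tin| = |Q_oil|:
0.349×227×(212 − 17.4) = m×1670×(17.4 − 9.36)
13427 m = 15417  ⇒  m ≈ 1.148 kg

m ≈ 1.15 kg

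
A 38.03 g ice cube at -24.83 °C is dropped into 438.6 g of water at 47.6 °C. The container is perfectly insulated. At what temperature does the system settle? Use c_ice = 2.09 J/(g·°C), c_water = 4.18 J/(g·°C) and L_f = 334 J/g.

Energy balance with sensible and latent terms:
ice -24.83→0 °C: 38.03×2.09×24.83 = 1973.6; melt ice: 38.03×334 = 12702; meltwater 0→T: 38.03×4.18×T = 158.97 T; water: 1833.3(T − 47.6)
1992.3 T = 87267 − 14676 = 72592
T ≈ 36.44 °C (positive, so assuming full melt was valid).

T_f ≈ 36.4 °C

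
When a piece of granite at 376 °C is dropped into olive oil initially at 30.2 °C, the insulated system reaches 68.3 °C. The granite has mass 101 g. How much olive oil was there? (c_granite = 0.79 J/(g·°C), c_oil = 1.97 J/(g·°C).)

|Q_granite| = |Q_oil|:
101·0.79·(376 − 68.3) = m·1.97·(68.3 − 30.2)
75.06 m = 24551  ⇒  m ≈ 327.1 g

m ≈ 327 g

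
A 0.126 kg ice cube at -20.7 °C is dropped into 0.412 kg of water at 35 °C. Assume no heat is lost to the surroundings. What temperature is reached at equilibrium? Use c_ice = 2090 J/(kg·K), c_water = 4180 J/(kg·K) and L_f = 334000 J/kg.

T_f ≈ 5.7 °C

Energy balance with sensible and latent terms:
ice -20.7→0 °C: 0.126·2090·20.7 = 5451.1; fusion: m_ice L_f = 0.126·334000 = 42084; warm the meltwater: 526.68 T; water cools: 0.412·4180·(T − 35) = 1722.2(T − 35)
2248.8 T = 60276 − 47535 = 12740
T ≈ 5.67 °C (positive, so assuming full melt was valid).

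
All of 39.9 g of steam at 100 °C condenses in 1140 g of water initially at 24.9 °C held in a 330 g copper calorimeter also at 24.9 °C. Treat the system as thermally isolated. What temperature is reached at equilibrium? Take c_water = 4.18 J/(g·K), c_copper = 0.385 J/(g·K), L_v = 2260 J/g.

T_f ≈ 45.2 °C

Heat gained plus heat lost sum to zero:
steam→water at 100 °C releases m L_v = 39.9·2260 = 90174
  condensed water 100 °C→T: 166.78(T − 100)
  original water: 4765.2(T − 24.9)
  copper cup: 330·0.385·(T − 24.9) = 127.05(T − 24.9)
5059 T = 90174 + 16678 + 121817 = 228669
T ≈ 45.20 °C — below 100 °C, confirming all the steam condensed.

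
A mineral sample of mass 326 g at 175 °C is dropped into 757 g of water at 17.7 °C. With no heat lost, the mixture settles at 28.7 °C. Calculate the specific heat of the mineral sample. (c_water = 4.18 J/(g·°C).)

c ≈ 0.73 J/(g·°C)

Energy conservation, ΣQ = 0:
326·c·(28.7 − 175) + 757·4.18·(28.7 − 17.7) = 0
-47694 c = -34807
c = -34807/-47694 ≈ 0.7298 J/(g·°C)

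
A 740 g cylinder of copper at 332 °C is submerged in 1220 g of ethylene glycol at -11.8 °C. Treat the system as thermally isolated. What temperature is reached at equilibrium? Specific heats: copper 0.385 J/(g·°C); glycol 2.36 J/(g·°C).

T_f = Σ m_i c_i T_i / Σ m_i c_i:
T_f = (284.9×332 + 2879.2×(-11.8)) / (284.9 + 2879.2)
    = 60612 / 3164.1 ≈ 19.16 °C

T_f ≈ 19.2 °C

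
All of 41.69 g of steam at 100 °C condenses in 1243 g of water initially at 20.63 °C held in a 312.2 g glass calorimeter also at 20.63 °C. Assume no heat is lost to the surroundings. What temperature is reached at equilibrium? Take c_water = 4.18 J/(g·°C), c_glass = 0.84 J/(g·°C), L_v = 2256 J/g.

Taking heat into each body as positive, Σ m c ΔT = 0:
condense steam: −41.69·2256 = −94053
  condensed water 100 °C→T: 174.26(T − 100)
  original water: 5195.7(T − 20.63)
  glass cup: 312.2·0.84·(T − 20.63) = 262.25(T − 20.63)
5632.3 T = 94053 + 17426 + 112598 = 224077
T ≈ 39.78 °C — below 100 °C, confirming all the steam condensed.

T_f ≈ 39.8 °C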